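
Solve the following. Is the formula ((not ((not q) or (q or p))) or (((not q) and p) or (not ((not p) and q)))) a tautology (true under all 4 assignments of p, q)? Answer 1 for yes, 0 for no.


Check all 4 assignments:
p=0, q=0: 1
p=0, q=1: 0
p=1, q=0: 1
p=1, q=1: 1
Satisfying count = 3/4.
Tautology iff count = 4: no.

0


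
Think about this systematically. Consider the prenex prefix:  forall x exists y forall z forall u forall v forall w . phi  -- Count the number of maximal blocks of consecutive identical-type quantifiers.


Quantifier-type sequence: A E A A A A  (A=forall, E=exists)
Group into maximal same-type runs:
  Ax1 | Ex1 | Ax4
Number of blocks = 3

3


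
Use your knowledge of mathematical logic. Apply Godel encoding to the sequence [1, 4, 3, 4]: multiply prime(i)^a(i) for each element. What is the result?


Encode each element as an exponent of the corresponding prime:
  2^1 = 2
  3^4 = 81
  5^3 = 125
  7^4 = 2401
Product = 2 * 81 * 125 * 2401 = 48620250

48620250


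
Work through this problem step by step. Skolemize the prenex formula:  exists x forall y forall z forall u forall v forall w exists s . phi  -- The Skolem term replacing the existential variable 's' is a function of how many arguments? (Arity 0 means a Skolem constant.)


Quantifier prefix: exists x forall y forall z forall u forall v forall w exists s
's' is existentially quantified at position 7.
Universal variables preceding it: y, z, u, v, w
Skolem function arity = 5

5


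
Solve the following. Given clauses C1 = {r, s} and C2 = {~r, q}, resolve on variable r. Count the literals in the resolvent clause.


Remove r from C1 and ~r from C2.
C1 remainder: {s}
C2 remainder: {q}
Union (resolvent): {q, s}
Resolvent has 2 literal(s).

2


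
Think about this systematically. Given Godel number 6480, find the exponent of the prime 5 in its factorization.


Factorize 6480 by dividing by 5 repeatedly.
Division steps: 5 divides 6480 exactly 1 time(s).
Exponent of 5 = 1

1


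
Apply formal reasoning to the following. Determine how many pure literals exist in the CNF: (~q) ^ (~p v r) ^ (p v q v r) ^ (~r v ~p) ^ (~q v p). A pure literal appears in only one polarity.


Check each variable for pure literal status:
p: mixed (not pure)
q: mixed (not pure)
r: mixed (not pure)
Pure literal count = 0

0


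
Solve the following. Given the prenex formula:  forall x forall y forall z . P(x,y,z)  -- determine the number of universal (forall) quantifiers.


Quantifier prefix: forall x forall y forall z
Mark each quantifier type:
  U U U
Universal count = 3, Existential count = 0
Asked for universal (forall) quantifiers: 3

3


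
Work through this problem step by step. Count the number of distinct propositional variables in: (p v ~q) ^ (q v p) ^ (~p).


Identify each variable that appears in the formula.
Variables found: p, q
Count = 2

2


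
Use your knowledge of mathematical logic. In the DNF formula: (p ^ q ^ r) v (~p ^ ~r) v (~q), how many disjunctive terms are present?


A DNF formula is a disjunction of terms (conjunctions).
Terms are separated by v.
Counting the disjuncts: 3 terms.

3


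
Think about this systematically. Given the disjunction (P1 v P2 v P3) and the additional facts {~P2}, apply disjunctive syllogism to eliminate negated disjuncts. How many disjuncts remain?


Original disjuncts (3): P1, P2, P3
Negated (eliminate): ~P2
Remaining disjuncts: P1, P3
Count = 3 - 1 = 2

2


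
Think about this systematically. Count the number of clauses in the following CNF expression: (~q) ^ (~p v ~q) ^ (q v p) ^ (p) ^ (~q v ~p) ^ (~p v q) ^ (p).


A CNF formula is a conjunction of clauses.
Clauses are separated by ^.
Counting the conjuncts: 7 clauses.

7


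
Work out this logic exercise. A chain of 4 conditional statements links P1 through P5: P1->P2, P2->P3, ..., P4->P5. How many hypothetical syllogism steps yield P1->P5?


With 4 implications in a chain connecting 5 propositions:
P1->P2, P2->P3, ..., P4->P5
Steps needed = (number of implications) - 1 = 4 - 1 = 3

3


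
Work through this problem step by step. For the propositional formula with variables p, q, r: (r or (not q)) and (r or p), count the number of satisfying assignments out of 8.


Evaluate all 8 assignments for p, q, r:
p=0, q=0, r=0: 0
p=0, q=0, r=1: 1
p=0, q=1, r=0: 0
p=0, q=1, r=1: 1
p=1, q=0, r=0: 1
p=1, q=0, r=1: 1
p=1, q=1, r=0: 0
p=1, q=1, r=1: 1
Satisfying count = 5

5


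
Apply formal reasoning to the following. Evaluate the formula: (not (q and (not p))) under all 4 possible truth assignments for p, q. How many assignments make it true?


Check all 4 assignments:
p=0, q=0: 1
p=0, q=1: 0
p=1, q=0: 1
p=1, q=1: 1
Count of True = 3

3


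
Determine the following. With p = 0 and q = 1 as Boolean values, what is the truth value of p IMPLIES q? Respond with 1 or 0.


p = 0, q = 1
Operation: p IMPLIES q
Evaluate: 0 IMPLIES 1 = 1

1


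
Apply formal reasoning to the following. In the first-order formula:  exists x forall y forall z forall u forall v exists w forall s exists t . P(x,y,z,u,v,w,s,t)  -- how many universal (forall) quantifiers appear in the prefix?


Quantifier prefix: exists x forall y forall z forall u forall v exists w forall s exists t
Mark each quantifier type:
  E U U U U E U E
Universal count = 5, Existential count = 3
Asked for universal (forall) quantifiers: 5

5


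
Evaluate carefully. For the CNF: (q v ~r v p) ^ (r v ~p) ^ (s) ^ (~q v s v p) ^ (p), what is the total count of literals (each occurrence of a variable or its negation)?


Counting literals in each clause:
Clause 1: 3 literal(s)
Clause 2: 2 literal(s)
Clause 3: 1 literal(s)
Clause 4: 3 literal(s)
Clause 5: 1 literal(s)
Total = 10

10


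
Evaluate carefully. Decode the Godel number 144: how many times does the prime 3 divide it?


Factorize 144 by dividing by 3 repeatedly.
Division steps: 3 divides 144 exactly 2 time(s).
Exponent of 3 = 2

2


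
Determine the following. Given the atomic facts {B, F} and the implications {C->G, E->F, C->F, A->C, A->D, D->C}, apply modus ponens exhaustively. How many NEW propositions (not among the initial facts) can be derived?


Initial facts: {B, F}
Apply modus ponens to closure:
  (no implication fires)
Final known: {B, F}
New propositions: {(none)}
Count = 0

0


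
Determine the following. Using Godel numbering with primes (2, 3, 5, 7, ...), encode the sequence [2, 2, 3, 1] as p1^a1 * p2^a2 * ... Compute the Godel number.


Encode each element as an exponent of the corresponding prime:
  2^2 = 4
  3^2 = 9
  5^3 = 125
  7^1 = 7
Product = 4 * 9 * 125 * 7 = 31500

31500


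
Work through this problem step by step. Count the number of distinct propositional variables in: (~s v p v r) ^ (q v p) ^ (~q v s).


Identify each variable that appears in the formula.
Variables found: p, q, r, s
Count = 4

4


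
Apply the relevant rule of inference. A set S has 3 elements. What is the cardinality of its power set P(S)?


The power set of a set with n elements has 2^n elements.
|P(S)| = 2^3 = 8

8


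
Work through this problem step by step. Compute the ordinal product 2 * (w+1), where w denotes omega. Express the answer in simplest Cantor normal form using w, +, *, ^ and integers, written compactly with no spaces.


Compute 2 * (w+1).
Ordinal * is associative and left-distributive over +, but NOT commutative; for finite n>1, n*w = w but w*n stays w*n.
By left-distributivity: 2 * (w+1) = 2*w + 2*1 = w + 2 = w+2.
Result = w+2

w+2


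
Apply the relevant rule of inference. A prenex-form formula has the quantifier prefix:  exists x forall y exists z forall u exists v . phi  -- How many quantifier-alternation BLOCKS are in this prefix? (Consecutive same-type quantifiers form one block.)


Quantifier-type sequence: E A E A E  (A=forall, E=exists)
Group into maximal same-type runs:
  Ex1 | Ax1 | Ex1 | Ax1 | Ex1
Number of blocks = 5

5


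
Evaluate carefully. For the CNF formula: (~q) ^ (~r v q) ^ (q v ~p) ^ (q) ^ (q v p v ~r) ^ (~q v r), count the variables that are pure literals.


Check each variable for pure literal status:
p: mixed (not pure)
q: mixed (not pure)
r: mixed (not pure)
Pure literal count = 0

0


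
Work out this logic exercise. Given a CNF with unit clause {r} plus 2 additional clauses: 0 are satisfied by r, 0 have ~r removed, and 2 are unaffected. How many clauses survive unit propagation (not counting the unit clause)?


Satisfied (removed): 0
Shortened (remain): 0
Unchanged (remain): 2
Remaining = 0 + 2 = 2

2


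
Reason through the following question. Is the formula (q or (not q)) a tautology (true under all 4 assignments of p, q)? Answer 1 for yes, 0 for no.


Check all 4 assignments:
p=0, q=0: 1
p=0, q=1: 1
p=1, q=0: 1
p=1, q=1: 1
Satisfying count = 4/4.
Tautology iff count = 4: yes.

1


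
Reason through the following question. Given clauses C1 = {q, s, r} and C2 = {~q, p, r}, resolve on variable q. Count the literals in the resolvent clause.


Remove q from C1 and ~q from C2.
C1 remainder: {s, r}
C2 remainder: {p, r}
Union (resolvent): {p, r, s}
Resolvent has 3 literal(s).

3


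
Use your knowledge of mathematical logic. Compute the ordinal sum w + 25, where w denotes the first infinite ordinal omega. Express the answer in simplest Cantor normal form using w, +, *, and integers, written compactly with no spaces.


Compute w + 25.
Ordinal + is associative but NOT commutative; for finite n>0, n + w = w but w + n stays w+n.
w + 25 is already in normal form (a successor ordinal beyond w).
Result = w+25

w+25


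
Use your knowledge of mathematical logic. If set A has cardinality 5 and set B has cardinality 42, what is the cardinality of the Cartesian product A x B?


The Cartesian product A x B contains all ordered pairs (a, b).
|A x B| = |A| * |B| = 5 * 42 = 210

210


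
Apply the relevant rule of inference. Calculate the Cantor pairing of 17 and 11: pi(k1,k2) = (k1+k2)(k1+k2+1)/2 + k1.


k1 + k2 = 28
(k1+k2)(k1+k2+1)/2 = 28 * 29 / 2 = 406
pi = 406 + 17 = 423

423


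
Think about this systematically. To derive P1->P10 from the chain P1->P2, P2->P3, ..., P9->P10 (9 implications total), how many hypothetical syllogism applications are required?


With 9 implications in a chain connecting 10 propositions:
P1->P2, P2->P3, ..., P9->P10
Steps needed = (number of implications) - 1 = 9 - 1 = 8

8


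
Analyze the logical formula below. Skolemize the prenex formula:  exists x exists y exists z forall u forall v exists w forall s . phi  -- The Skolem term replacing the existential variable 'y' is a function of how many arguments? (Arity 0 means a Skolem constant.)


Quantifier prefix: exists x exists y exists z forall u forall v exists w forall s
'y' is existentially quantified at position 2.
No universal quantifiers precede it.
Skolem function arity = 0 (a Skolem constant)

0


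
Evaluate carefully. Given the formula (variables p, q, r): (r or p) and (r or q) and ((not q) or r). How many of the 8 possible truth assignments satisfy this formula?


Evaluate all 8 assignments for p, q, r:
p=0, q=0, r=0: 0
p=0, q=0, r=1: 1
p=0, q=1, r=0: 0
p=0, q=1, r=1: 1
p=1, q=0, r=0: 0
p=1, q=0, r=1: 1
p=1, q=1, r=0: 0
p=1, q=1, r=1: 1
Satisfying count = 4

4


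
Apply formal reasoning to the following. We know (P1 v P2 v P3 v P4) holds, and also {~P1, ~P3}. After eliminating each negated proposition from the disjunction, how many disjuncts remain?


Original disjuncts (4): P1, P2, P3, P4
Negated (eliminate): ~P1, ~P3
Remaining disjuncts: P2, P4
Count = 4 - 2 = 2

2


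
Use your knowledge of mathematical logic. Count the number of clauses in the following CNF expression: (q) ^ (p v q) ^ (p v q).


A CNF formula is a conjunction of clauses.
Clauses are separated by ^.
Counting the conjuncts: 3 clauses.

3


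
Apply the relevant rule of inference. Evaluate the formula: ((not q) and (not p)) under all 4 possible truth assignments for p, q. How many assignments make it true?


Check all 4 assignments:
p=0, q=0: 1
p=0, q=1: 0
p=1, q=0: 0
p=1, q=1: 0
Count of True = 1

1


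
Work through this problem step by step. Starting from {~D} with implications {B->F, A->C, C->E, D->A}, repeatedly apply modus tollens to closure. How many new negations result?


Initial negated facts: {~D}
Apply modus tollens to closure:
  (no implication fires)
Final negated: {~D}
New negations: {(none)}
Count = 0

0


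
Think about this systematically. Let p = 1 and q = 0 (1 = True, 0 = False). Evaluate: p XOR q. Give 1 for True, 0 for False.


p = 1, q = 0
Operation: p XOR q
Evaluate: 1 XOR 0 = 1

1


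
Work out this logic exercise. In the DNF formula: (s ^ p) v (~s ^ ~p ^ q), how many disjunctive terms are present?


A DNF formula is a disjunction of terms (conjunctions).
Terms are separated by v.
Counting the disjuncts: 2 terms.

2


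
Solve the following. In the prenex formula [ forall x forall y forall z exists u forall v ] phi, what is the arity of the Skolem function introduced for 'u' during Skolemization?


Quantifier prefix: forall x forall y forall z exists u forall v
'u' is existentially quantified at position 4.
Universal variables preceding it: x, y, z
Skolem function arity = 3

3


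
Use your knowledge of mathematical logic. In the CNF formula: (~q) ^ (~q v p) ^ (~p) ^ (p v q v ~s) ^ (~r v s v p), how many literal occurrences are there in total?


Counting literals in each clause:
Clause 1: 1 literal(s)
Clause 2: 2 literal(s)
Clause 3: 1 literal(s)
Clause 4: 3 literal(s)
Clause 5: 3 literal(s)
Total = 10

10


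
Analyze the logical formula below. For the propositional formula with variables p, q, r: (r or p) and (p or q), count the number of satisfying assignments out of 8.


Evaluate all 8 assignments for p, q, r:
p=0, q=0, r=0: 0
p=0, q=0, r=1: 0
p=0, q=1, r=0: 0
p=0, q=1, r=1: 1
p=1, q=0, r=0: 1
p=1, q=0, r=1: 1
p=1, q=1, r=0: 1
p=1, q=1, r=1: 1
Satisfying count = 5

5


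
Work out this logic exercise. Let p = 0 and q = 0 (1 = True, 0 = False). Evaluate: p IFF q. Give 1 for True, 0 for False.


p = 0, q = 0
Operation: p IFF q
Evaluate: 0 IFF 0 = 1

1


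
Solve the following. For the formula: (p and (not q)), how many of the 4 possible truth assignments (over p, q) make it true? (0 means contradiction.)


Check all 4 assignments:
p=0, q=0: 0
p=0, q=1: 0
p=1, q=0: 1
p=1, q=1: 0
Count of True = 1

1


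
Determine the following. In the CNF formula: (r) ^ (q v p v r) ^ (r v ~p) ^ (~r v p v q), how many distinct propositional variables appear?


Identify each variable that appears in the formula.
Variables found: p, q, r
Count = 3

3


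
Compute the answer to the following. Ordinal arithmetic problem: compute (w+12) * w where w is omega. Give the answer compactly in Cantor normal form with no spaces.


Compute (w+12) * w.
Ordinal * is associative and left-distributive over +, but NOT commutative; for finite n>1, n*w = w but w*n stays w*n.
(w+12) * w = sup{(w+12)*k : k<w} = sup{w*k+12} = w^2 (the +12 tail is absorbed in the limit).
Result = w^2

w^2


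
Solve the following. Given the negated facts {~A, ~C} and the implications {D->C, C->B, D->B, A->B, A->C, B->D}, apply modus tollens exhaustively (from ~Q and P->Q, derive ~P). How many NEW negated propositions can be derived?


Initial negated facts: {~A, ~C}
Apply modus tollens to closure:
  ~C and D->C  =>  ~D
  ~D and B->D  =>  ~B
Final negated: {~A, ~B, ~C, ~D}
New negations: {~B, ~D}
Count = 2

2


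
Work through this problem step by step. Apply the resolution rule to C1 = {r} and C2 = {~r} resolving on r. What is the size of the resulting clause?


Remove r from C1 and ~r from C2.
C1 remainder: {}
C2 remainder: {}
Union (resolvent): {} (empty clause)
Resolvent has 0 literal(s).

0


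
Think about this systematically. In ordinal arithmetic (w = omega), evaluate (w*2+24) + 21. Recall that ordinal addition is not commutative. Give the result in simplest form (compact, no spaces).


Compute (w*2+24) + 21.
Ordinal + is associative but NOT commutative; for finite n>0, n + w = w but w + n stays w+n.
By associativity: (w*2+24) + 21 = w*2 + (24+21) = w*2+45.
Result = w*2+45

w*2+45


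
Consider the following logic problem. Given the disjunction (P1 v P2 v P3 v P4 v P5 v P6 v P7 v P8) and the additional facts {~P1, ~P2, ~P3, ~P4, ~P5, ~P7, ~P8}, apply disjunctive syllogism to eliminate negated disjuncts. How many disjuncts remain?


Original disjuncts (8): P1, P2, P3, P4, P5, P6, P7, P8
Negated (eliminate): ~P1, ~P2, ~P3, ~P4, ~P5, ~P7, ~P8
Remaining disjuncts: P6
Count = 8 - 7 = 1

1


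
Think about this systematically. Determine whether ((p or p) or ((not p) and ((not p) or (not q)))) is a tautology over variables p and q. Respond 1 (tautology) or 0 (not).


Check all 4 assignments:
p=0, q=0: 1
p=0, q=1: 1
p=1, q=0: 1
p=1, q=1: 1
Satisfying count = 4/4.
Tautology iff count = 4: yes.

1


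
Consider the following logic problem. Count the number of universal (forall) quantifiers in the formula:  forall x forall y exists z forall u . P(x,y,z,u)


Quantifier prefix: forall x forall y exists z forall u
Mark each quantifier type:
  U U E U
Universal count = 3, Existential count = 1
Asked for universal (forall) quantifiers: 3

3


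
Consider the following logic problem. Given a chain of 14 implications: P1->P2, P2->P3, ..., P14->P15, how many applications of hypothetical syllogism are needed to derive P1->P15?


With 14 implications in a chain connecting 15 propositions:
P1->P2, P2->P3, ..., P14->P15
Steps needed = (number of implications) - 1 = 14 - 1 = 13

13


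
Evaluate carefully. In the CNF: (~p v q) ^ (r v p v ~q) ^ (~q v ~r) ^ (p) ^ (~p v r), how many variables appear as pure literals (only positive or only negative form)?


Check each variable for pure literal status:
p: mixed (not pure)
q: mixed (not pure)
r: mixed (not pure)
Pure literal count = 0

0


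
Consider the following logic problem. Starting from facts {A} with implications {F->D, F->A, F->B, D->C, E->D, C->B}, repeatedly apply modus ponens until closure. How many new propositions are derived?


Initial facts: {A}
Apply modus ponens to closure:
  (no implication fires)
Final known: {A}
New propositions: {(none)}
Count = 0

0


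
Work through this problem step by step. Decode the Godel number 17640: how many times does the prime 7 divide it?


Factorize 17640 by dividing by 7 repeatedly.
Division steps: 7 divides 17640 exactly 2 time(s).
Exponent of 7 = 2

2


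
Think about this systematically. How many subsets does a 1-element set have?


The power set of a set with n elements has 2^n elements.
|P(S)| = 2^1 = 2

2


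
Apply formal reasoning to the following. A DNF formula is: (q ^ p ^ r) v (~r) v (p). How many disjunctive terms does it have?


A DNF formula is a disjunction of terms (conjunctions).
Terms are separated by v.
Counting the disjuncts: 3 terms.

3


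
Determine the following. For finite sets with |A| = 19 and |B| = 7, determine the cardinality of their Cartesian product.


The Cartesian product A x B contains all ordered pairs (a, b).
|A x B| = |A| * |B| = 19 * 7 = 133

133


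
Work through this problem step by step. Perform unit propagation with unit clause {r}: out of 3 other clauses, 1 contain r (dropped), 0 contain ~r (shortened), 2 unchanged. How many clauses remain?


Satisfied (removed): 1
Shortened (remain): 0
Unchanged (remain): 2
Remaining = 0 + 2 = 2

2


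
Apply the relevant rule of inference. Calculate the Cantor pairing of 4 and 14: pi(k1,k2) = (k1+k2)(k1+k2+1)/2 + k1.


k1 + k2 = 18
(k1+k2)(k1+k2+1)/2 = 18 * 19 / 2 = 171
pi = 171 + 4 = 175

175


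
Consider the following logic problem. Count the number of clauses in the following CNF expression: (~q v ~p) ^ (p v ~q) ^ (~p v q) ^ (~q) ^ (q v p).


A CNF formula is a conjunction of clauses.
Clauses are separated by ^.
Counting the conjuncts: 5 clauses.

5


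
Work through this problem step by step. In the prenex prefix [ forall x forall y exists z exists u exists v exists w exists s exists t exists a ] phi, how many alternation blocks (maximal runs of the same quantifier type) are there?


Quantifier-type sequence: A A E E E E E E E  (A=forall, E=exists)
Group into maximal same-type runs:
  Ax2 | Ex7
Number of blocks = 2

2


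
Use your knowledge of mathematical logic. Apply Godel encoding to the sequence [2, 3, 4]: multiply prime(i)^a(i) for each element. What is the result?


Encode each element as an exponent of the corresponding prime:
  2^2 = 4
  3^3 = 27
  5^4 = 625
Product = 4 * 27 * 625 = 67500

67500


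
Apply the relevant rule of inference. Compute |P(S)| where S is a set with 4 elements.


The power set of a set with n elements has 2^n elements.
|P(S)| = 2^4 = 16

16


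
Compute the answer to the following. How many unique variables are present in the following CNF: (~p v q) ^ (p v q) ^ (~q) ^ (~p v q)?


Identify each variable that appears in the formula.
Variables found: p, q
Count = 2

2


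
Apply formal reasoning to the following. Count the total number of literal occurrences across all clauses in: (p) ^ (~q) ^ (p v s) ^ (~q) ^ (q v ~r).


Counting literals in each clause:
Clause 1: 1 literal(s)
Clause 2: 1 literal(s)
Clause 3: 2 literal(s)
Clause 4: 1 literal(s)
Clause 5: 2 literal(s)
Total = 7

7


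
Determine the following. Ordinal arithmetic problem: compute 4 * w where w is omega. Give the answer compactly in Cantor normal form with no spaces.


Compute 4 * w.
Ordinal * is associative and left-distributive over +, but NOT commutative; for finite n>1, n*w = w but w*n stays w*n.
For finite n>0, n * w = sup{n*k : k<w} = w. So 4 * w = w.
Result = w

w


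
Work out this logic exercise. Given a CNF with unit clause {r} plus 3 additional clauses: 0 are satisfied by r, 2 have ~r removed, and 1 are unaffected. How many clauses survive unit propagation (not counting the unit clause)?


Satisfied (removed): 0
Shortened (remain): 2
Unchanged (remain): 1
Remaining = 2 + 1 = 3

3


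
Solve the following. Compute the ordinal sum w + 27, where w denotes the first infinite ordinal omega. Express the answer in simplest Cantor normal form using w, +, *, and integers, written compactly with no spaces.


Compute w + 27.
Ordinal + is associative but NOT commutative; for finite n>0, n + w = w but w + n stays w+n.
w + 27 is already in normal form (a successor ordinal beyond w).
Result = w+27

w+27


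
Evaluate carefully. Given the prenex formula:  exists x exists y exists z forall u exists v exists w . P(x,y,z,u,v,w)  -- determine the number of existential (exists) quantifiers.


Quantifier prefix: exists x exists y exists z forall u exists v exists w
Mark each quantifier type:
  E E E U E E
Universal count = 1, Existential count = 5
Asked for existential (exists) quantifiers: 5

5


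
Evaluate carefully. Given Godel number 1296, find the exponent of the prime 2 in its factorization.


Factorize 1296 by dividing by 2 repeatedly.
Division steps: 2 divides 1296 exactly 4 time(s).
Exponent of 2 = 4

4


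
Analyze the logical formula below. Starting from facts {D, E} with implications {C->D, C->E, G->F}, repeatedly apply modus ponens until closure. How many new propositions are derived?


Initial facts: {D, E}
Apply modus ponens to closure:
  (no implication fires)
Final known: {D, E}
New propositions: {(none)}
Count = 0

0


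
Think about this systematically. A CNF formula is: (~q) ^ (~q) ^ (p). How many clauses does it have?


A CNF formula is a conjunction of clauses.
Clauses are separated by ^.
Counting the conjuncts: 3 clauses.

3


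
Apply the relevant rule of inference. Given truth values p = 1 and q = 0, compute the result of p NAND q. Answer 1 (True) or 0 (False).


p = 1, q = 0
Operation: p NAND q
Evaluate: 1 NAND 0 = 1

1


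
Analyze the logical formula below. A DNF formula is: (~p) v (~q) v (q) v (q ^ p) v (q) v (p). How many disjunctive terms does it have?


A DNF formula is a disjunction of terms (conjunctions).
Terms are separated by v.
Counting the disjuncts: 6 terms.

6


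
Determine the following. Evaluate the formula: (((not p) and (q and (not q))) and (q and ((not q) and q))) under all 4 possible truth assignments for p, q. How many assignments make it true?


Check all 4 assignments:
p=0, q=0: 0
p=0, q=1: 0
p=1, q=0: 0
p=1, q=1: 0
Count of True = 0

0


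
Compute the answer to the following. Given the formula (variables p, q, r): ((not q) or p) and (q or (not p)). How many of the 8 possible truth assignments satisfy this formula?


Evaluate all 8 assignments for p, q, r:
p=0, q=0, r=0: 1
p=0, q=0, r=1: 1
p=0, q=1, r=0: 0
p=0, q=1, r=1: 0
p=1, q=0, r=0: 0
p=1, q=0, r=1: 0
p=1, q=1, r=0: 1
p=1, q=1, r=1: 1
Satisfying count = 4

4


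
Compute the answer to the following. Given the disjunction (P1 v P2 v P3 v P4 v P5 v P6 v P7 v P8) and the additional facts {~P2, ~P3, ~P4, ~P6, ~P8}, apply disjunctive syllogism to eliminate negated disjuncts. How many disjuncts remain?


Original disjuncts (8): P1, P2, P3, P4, P5, P6, P7, P8
Negated (eliminate): ~P2, ~P3, ~P4, ~P6, ~P8
Remaining disjuncts: P1, P5, P7
Count = 8 - 5 = 3

3


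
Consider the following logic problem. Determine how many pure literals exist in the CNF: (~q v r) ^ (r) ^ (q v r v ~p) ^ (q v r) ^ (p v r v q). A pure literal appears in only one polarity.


Check each variable for pure literal status:
p: mixed (not pure)
q: mixed (not pure)
r: pure positive
Pure literal count = 1

1


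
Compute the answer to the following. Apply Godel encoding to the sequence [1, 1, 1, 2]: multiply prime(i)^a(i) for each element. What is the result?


Encode each element as an exponent of the corresponding prime:
  2^1 = 2
  3^1 = 3
  5^1 = 5
  7^2 = 49
Product = 2 * 3 * 5 * 49 = 1470

1470


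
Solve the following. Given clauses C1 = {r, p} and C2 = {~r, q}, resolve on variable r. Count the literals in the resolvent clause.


Remove r from C1 and ~r from C2.
C1 remainder: {p}
C2 remainder: {q}
Union (resolvent): {p, q}
Resolvent has 2 literal(s).

2


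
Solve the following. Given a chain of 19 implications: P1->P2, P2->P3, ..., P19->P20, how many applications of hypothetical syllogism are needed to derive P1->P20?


With 19 implications in a chain connecting 20 propositions:
P1->P2, P2->P3, ..., P19->P20
Steps needed = (number of implications) - 1 = 19 - 1 = 18

18


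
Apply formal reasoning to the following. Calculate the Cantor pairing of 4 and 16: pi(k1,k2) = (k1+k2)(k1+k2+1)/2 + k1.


k1 + k2 = 20
(k1+k2)(k1+k2+1)/2 = 20 * 21 / 2 = 210
pi = 210 + 4 = 214

214


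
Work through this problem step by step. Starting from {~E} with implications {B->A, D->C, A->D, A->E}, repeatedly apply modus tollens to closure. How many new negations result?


Initial negated facts: {~E}
Apply modus tollens to closure:
  ~E and A->E  =>  ~A
  ~A and B->A  =>  ~B
Final negated: {~A, ~B, ~E}
New negations: {~A, ~B}
Count = 2

2


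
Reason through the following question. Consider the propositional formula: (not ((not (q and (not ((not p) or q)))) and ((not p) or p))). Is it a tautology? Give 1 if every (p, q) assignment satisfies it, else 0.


Check all 4 assignments:
p=0, q=0: 0
p=0, q=1: 0
p=1, q=0: 0
p=1, q=1: 0
Satisfying count = 0/4.
Tautology iff count = 4: no.

0


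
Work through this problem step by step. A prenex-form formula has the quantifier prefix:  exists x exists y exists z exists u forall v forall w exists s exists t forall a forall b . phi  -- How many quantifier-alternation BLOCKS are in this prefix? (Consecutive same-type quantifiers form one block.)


Quantifier-type sequence: E E E E A A E E A A  (A=forall, E=exists)
Group into maximal same-type runs:
  Ex4 | Ax2 | Ex2 | Ax2
Number of blocks = 4

4


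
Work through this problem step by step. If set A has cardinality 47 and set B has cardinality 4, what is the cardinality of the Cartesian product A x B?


The Cartesian product A x B contains all ordered pairs (a, b).
|A x B| = |A| * |B| = 47 * 4 = 188

188


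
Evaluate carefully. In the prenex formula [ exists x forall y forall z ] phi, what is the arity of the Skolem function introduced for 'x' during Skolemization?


Quantifier prefix: exists x forall y forall z
'x' is existentially quantified at position 1.
No universal quantifiers precede it.
Skolem function arity = 0 (a Skolem constant)

0


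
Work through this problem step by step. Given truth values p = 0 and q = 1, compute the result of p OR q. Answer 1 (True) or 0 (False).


p = 0, q = 1
Operation: p OR q
Evaluate: 0 OR 1 = 1

1


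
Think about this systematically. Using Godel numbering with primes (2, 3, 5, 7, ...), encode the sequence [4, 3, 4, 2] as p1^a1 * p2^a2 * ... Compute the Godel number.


Encode each element as an exponent of the corresponding prime:
  2^4 = 16
  3^3 = 27
  5^4 = 625
  7^2 = 49
Product = 16 * 27 * 625 * 49 = 13230000

13230000


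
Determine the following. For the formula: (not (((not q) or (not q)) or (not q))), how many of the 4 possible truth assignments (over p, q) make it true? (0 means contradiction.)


Check all 4 assignments:
p=0, q=0: 0
p=0, q=1: 1
p=1, q=0: 0
p=1, q=1: 1
Count of True = 2

2


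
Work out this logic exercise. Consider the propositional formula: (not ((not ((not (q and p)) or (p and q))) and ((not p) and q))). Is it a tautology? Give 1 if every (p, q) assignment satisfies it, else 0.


Check all 4 assignments:
p=0, q=0: 1
p=0, q=1: 1
p=1, q=0: 1
p=1, q=1: 1
Satisfying count = 4/4.
Tautology iff count = 4: yes.

1


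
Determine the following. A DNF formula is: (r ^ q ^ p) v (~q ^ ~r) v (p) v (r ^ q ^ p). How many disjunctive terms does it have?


A DNF formula is a disjunction of terms (conjunctions).
Terms are separated by v.
Counting the disjuncts: 4 terms.

4


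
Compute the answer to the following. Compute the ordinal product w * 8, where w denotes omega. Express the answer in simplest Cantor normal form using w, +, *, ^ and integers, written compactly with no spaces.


Compute w * 8.
Ordinal * is associative and left-distributive over +, but NOT commutative; for finite n>1, n*w = w but w*n stays w*n.
w * 8 means 8 copies of w concatenated: w*8.
Result = w*8

w*8


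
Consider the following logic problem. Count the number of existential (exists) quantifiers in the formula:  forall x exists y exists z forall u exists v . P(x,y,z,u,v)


Quantifier prefix: forall x exists y exists z forall u exists v
Mark each quantifier type:
  U E E U E
Universal count = 2, Existential count = 3
Asked for existential (exists) quantifiers: 3

3


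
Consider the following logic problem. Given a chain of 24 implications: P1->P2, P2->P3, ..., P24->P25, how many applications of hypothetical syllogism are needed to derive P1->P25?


With 24 implications in a chain connecting 25 propositions:
P1->P2, P2->P3, ..., P24->P25
Steps needed = (number of implications) - 1 = 24 - 1 = 23

23


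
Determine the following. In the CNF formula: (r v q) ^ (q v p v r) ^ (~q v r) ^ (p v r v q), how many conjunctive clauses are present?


A CNF formula is a conjunction of clauses.
Clauses are separated by ^.
Counting the conjuncts: 4 clauses.

4


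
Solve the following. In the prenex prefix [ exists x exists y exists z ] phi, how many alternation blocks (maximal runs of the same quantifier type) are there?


Quantifier-type sequence: E E E  (A=forall, E=exists)
Group into maximal same-type runs:
  Ex3
Number of blocks = 1

1


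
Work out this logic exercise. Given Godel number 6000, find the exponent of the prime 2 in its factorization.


Factorize 6000 by dividing by 2 repeatedly.
Division steps: 2 divides 6000 exactly 4 time(s).
Exponent of 2 = 4

4


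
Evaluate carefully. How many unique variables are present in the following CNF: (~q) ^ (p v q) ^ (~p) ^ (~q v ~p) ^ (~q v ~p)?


Identify each variable that appears in the formula.
Variables found: p, q
Count = 2

2


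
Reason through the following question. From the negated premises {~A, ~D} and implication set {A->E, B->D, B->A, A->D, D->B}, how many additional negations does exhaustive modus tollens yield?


Initial negated facts: {~A, ~D}
Apply modus tollens to closure:
  ~D and B->D  =>  ~B
Final negated: {~A, ~B, ~D}
New negations: {~B}
Count = 1

1


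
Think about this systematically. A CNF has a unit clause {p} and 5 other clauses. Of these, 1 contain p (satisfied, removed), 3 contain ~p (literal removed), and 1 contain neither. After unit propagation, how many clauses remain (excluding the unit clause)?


Satisfied (removed): 1
Shortened (remain): 3
Unchanged (remain): 1
Remaining = 3 + 1 = 4

4


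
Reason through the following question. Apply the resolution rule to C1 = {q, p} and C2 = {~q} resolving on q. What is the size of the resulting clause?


Remove q from C1 and ~q from C2.
C1 remainder: {p}
C2 remainder: {}
Union (resolvent): {p}
Resolvent has 1 literal(s).

1


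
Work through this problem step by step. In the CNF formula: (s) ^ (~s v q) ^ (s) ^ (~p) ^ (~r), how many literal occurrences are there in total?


Counting literals in each clause:
Clause 1: 1 literal(s)
Clause 2: 2 literal(s)
Clause 3: 1 literal(s)
Clause 4: 1 literal(s)
Clause 5: 1 literal(s)
Total = 6

6


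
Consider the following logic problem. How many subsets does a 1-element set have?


The power set of a set with n elements has 2^n elements.
|P(S)| = 2^1 = 2

2


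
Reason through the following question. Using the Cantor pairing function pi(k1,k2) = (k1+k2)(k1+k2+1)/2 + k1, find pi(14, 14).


k1 + k2 = 28
(k1+k2)(k1+k2+1)/2 = 28 * 29 / 2 = 406
pi = 406 + 14 = 420

420


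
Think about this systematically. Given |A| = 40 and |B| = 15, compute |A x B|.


The Cartesian product A x B contains all ordered pairs (a, b).
|A x B| = |A| * |B| = 40 * 15 = 600

600


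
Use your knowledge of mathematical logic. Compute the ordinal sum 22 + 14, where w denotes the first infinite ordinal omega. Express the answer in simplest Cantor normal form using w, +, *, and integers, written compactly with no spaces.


Compute 22 + 14.
Ordinal + is associative but NOT commutative; for finite n>0, n + w = w but w + n stays w+n.
Both operands finite; ordinal + agrees with natural +: 22 + 14 = 36.
Result = 36

36


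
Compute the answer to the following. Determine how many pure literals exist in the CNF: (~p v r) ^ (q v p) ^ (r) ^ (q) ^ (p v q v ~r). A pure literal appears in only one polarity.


Check each variable for pure literal status:
p: mixed (not pure)
q: pure positive
r: mixed (not pure)
Pure literal count = 1

1


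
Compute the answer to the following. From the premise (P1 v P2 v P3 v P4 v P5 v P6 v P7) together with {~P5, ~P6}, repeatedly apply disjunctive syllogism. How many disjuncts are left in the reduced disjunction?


Original disjuncts (7): P1, P2, P3, P4, P5, P6, P7
Negated (eliminate): ~P5, ~P6
Remaining disjuncts: P1, P2, P3, P4, P7
Count = 7 - 2 = 5

5


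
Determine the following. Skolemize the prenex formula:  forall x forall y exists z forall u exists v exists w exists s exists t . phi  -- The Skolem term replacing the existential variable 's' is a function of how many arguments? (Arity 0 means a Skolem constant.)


Quantifier prefix: forall x forall y exists z forall u exists v exists w exists s exists t
's' is existentially quantified at position 7.
Universal variables preceding it: x, y, u
Skolem function arity = 3

3


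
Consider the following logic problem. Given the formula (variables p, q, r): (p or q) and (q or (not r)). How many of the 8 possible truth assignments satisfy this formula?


Evaluate all 8 assignments for p, q, r:
p=0, q=0, r=0: 0
p=0, q=0, r=1: 0
p=0, q=1, r=0: 1
p=0, q=1, r=1: 1
p=1, q=0, r=0: 1
p=1, q=0, r=1: 0
p=1, q=1, r=0: 1
p=1, q=1, r=1: 1
Satisfying count = 5

5


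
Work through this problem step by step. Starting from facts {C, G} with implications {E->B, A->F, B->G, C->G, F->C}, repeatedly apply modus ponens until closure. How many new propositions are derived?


Initial facts: {C, G}
Apply modus ponens to closure:
  (no implication fires)
Final known: {C, G}
New propositions: {(none)}
Count = 0

0


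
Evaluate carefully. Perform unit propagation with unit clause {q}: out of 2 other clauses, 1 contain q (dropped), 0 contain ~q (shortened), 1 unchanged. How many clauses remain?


Satisfied (removed): 1
Shortened (remain): 0
Unchanged (remain): 1
Remaining = 0 + 1 = 1

1


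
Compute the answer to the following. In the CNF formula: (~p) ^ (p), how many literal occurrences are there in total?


Counting literals in each clause:
Clause 1: 1 literal(s)
Clause 2: 1 literal(s)
Total = 2

2


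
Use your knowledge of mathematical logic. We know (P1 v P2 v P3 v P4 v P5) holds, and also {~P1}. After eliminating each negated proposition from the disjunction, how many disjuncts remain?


Original disjuncts (5): P1, P2, P3, P4, P5
Negated (eliminate): ~P1
Remaining disjuncts: P2, P3, P4, P5
Count = 5 - 1 = 4

4


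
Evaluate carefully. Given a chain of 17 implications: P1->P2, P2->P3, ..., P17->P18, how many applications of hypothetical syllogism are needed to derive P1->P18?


With 17 implications in a chain connecting 18 propositions:
P1->P2, P2->P3, ..., P17->P18
Steps needed = (number of implications) - 1 = 17 - 1 = 16

16


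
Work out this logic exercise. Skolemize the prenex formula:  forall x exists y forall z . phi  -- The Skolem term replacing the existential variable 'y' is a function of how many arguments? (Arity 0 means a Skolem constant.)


Quantifier prefix: forall x exists y forall z
'y' is existentially quantified at position 2.
Universal variables preceding it: x
Skolem function arity = 1

1


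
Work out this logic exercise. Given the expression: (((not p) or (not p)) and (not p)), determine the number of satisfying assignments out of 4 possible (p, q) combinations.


Check all 4 assignments:
p=0, q=0: 1
p=0, q=1: 1
p=1, q=0: 0
p=1, q=1: 0
Count of True = 2

2


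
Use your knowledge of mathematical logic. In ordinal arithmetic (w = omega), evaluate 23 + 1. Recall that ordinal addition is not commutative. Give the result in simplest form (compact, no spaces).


Compute 23 + 1.
Ordinal + is associative but NOT commutative; for finite n>0, n + w = w but w + n stays w+n.
Both operands finite; ordinal + agrees with natural +: 23 + 1 = 24.
Result = 24

24


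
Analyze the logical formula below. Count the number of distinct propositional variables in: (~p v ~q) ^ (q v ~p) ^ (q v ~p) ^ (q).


Identify each variable that appears in the formula.
Variables found: p, q
Count = 2

2


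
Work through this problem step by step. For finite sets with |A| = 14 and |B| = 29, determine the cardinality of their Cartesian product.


The Cartesian product A x B contains all ordered pairs (a, b).
|A x B| = |A| * |B| = 14 * 29 = 406

406


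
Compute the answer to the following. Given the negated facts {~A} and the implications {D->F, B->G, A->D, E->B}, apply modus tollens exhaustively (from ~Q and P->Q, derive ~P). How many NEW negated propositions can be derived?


Initial negated facts: {~A}
Apply modus tollens to closure:
  (no implication fires)
Final negated: {~A}
New negations: {(none)}
Count = 0

0


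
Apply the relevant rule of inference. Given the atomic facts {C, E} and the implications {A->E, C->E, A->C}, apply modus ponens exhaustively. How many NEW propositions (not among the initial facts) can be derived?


Initial facts: {C, E}
Apply modus ponens to closure:
  (no implication fires)
Final known: {C, E}
New propositions: {(none)}
Count = 0

0


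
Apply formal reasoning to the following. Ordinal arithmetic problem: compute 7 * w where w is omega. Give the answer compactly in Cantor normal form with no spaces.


Compute 7 * w.
Ordinal * is associative and left-distributive over +, but NOT commutative; for finite n>1, n*w = w but w*n stays w*n.
For finite n>0, n * w = sup{n*k : k<w} = w. So 7 * w = w.
Result = w

w
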